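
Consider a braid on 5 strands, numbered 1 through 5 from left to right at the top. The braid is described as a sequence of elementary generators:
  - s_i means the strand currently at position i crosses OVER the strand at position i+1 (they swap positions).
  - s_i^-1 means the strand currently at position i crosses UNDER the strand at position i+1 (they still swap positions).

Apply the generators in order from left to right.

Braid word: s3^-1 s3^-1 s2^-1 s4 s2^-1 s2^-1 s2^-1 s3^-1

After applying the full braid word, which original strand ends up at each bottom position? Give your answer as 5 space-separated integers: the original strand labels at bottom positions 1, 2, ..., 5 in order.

Gen 1 (s3^-1): strand 3 crosses under strand 4. Perm now: [1 2 4 3 5]
Gen 2 (s3^-1): strand 4 crosses under strand 3. Perm now: [1 2 3 4 5]
Gen 3 (s2^-1): strand 2 crosses under strand 3. Perm now: [1 3 2 4 5]
Gen 4 (s4): strand 4 crosses over strand 5. Perm now: [1 3 2 5 4]
Gen 5 (s2^-1): strand 3 crosses under strand 2. Perm now: [1 2 3 5 4]
Gen 6 (s2^-1): strand 2 crosses under strand 3. Perm now: [1 3 2 5 4]
Gen 7 (s2^-1): strand 3 crosses under strand 2. Perm now: [1 2 3 5 4]
Gen 8 (s3^-1): strand 3 crosses under strand 5. Perm now: [1 2 5 3 4]

Answer: 1 2 5 3 4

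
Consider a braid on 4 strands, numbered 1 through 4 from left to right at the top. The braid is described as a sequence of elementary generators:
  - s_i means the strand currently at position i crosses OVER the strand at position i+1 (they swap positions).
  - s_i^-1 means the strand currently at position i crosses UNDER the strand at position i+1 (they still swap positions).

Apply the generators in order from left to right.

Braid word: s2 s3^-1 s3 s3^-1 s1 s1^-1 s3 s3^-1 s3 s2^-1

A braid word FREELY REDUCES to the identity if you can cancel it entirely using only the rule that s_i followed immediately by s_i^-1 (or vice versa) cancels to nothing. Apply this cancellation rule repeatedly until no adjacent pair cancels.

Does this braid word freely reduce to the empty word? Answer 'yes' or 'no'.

Gen 1 (s2): push. Stack: [s2]
Gen 2 (s3^-1): push. Stack: [s2 s3^-1]
Gen 3 (s3): cancels prior s3^-1. Stack: [s2]
Gen 4 (s3^-1): push. Stack: [s2 s3^-1]
Gen 5 (s1): push. Stack: [s2 s3^-1 s1]
Gen 6 (s1^-1): cancels prior s1. Stack: [s2 s3^-1]
Gen 7 (s3): cancels prior s3^-1. Stack: [s2]
Gen 8 (s3^-1): push. Stack: [s2 s3^-1]
Gen 9 (s3): cancels prior s3^-1. Stack: [s2]
Gen 10 (s2^-1): cancels prior s2. Stack: []
Reduced word: (empty)

Answer: yes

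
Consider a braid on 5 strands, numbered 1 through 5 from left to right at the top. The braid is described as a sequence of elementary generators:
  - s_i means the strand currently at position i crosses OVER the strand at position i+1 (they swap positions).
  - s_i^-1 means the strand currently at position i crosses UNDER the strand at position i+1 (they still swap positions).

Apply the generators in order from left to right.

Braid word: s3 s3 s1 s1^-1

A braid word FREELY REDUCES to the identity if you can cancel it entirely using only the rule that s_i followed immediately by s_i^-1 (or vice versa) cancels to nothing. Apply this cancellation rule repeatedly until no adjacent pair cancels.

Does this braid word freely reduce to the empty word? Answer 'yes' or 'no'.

Answer: no

Derivation:
Gen 1 (s3): push. Stack: [s3]
Gen 2 (s3): push. Stack: [s3 s3]
Gen 3 (s1): push. Stack: [s3 s3 s1]
Gen 4 (s1^-1): cancels prior s1. Stack: [s3 s3]
Reduced word: s3 s3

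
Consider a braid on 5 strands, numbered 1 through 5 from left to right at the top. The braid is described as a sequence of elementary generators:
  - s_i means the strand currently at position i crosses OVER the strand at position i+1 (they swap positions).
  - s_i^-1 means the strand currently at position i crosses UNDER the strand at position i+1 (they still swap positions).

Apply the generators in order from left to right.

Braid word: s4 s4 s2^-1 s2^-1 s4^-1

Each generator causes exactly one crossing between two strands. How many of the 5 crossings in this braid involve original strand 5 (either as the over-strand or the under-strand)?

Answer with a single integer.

Answer: 3

Derivation:
Gen 1: crossing 4x5. Involves strand 5? yes. Count so far: 1
Gen 2: crossing 5x4. Involves strand 5? yes. Count so far: 2
Gen 3: crossing 2x3. Involves strand 5? no. Count so far: 2
Gen 4: crossing 3x2. Involves strand 5? no. Count so far: 2
Gen 5: crossing 4x5. Involves strand 5? yes. Count so far: 3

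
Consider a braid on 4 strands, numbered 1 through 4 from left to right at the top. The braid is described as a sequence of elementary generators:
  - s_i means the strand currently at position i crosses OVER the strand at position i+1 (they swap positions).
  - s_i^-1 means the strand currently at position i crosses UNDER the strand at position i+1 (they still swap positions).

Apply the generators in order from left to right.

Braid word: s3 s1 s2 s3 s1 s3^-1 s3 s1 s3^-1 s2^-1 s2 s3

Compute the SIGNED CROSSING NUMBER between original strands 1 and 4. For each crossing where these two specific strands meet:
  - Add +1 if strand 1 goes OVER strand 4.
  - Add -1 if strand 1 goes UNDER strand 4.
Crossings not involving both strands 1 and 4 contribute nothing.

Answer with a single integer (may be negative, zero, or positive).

Gen 1: crossing 3x4. Both 1&4? no. Sum: 0
Gen 2: crossing 1x2. Both 1&4? no. Sum: 0
Gen 3: 1 over 4. Both 1&4? yes. Contrib: +1. Sum: 1
Gen 4: crossing 1x3. Both 1&4? no. Sum: 1
Gen 5: crossing 2x4. Both 1&4? no. Sum: 1
Gen 6: crossing 3x1. Both 1&4? no. Sum: 1
Gen 7: crossing 1x3. Both 1&4? no. Sum: 1
Gen 8: crossing 4x2. Both 1&4? no. Sum: 1
Gen 9: crossing 3x1. Both 1&4? no. Sum: 1
Gen 10: 4 under 1. Both 1&4? yes. Contrib: +1. Sum: 2
Gen 11: 1 over 4. Both 1&4? yes. Contrib: +1. Sum: 3
Gen 12: crossing 1x3. Both 1&4? no. Sum: 3

Answer: 3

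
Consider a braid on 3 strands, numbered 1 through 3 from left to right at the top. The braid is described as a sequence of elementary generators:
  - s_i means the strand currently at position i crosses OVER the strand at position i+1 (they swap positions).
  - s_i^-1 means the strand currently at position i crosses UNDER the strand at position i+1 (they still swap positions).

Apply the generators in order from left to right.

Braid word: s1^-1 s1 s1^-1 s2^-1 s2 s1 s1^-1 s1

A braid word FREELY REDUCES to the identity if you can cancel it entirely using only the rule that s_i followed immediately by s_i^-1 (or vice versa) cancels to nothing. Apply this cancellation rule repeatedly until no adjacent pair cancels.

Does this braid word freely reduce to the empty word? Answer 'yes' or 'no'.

Gen 1 (s1^-1): push. Stack: [s1^-1]
Gen 2 (s1): cancels prior s1^-1. Stack: []
Gen 3 (s1^-1): push. Stack: [s1^-1]
Gen 4 (s2^-1): push. Stack: [s1^-1 s2^-1]
Gen 5 (s2): cancels prior s2^-1. Stack: [s1^-1]
Gen 6 (s1): cancels prior s1^-1. Stack: []
Gen 7 (s1^-1): push. Stack: [s1^-1]
Gen 8 (s1): cancels prior s1^-1. Stack: []
Reduced word: (empty)

Answer: yes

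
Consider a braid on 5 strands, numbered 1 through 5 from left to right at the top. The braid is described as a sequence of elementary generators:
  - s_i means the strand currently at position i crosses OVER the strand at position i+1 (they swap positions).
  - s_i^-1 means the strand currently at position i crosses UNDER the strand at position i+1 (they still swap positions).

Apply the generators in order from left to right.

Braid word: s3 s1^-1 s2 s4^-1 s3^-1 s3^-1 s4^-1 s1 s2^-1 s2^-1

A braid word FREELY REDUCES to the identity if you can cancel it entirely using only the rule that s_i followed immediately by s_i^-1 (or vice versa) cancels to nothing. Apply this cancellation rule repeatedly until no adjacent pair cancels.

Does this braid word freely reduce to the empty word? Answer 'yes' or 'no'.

Gen 1 (s3): push. Stack: [s3]
Gen 2 (s1^-1): push. Stack: [s3 s1^-1]
Gen 3 (s2): push. Stack: [s3 s1^-1 s2]
Gen 4 (s4^-1): push. Stack: [s3 s1^-1 s2 s4^-1]
Gen 5 (s3^-1): push. Stack: [s3 s1^-1 s2 s4^-1 s3^-1]
Gen 6 (s3^-1): push. Stack: [s3 s1^-1 s2 s4^-1 s3^-1 s3^-1]
Gen 7 (s4^-1): push. Stack: [s3 s1^-1 s2 s4^-1 s3^-1 s3^-1 s4^-1]
Gen 8 (s1): push. Stack: [s3 s1^-1 s2 s4^-1 s3^-1 s3^-1 s4^-1 s1]
Gen 9 (s2^-1): push. Stack: [s3 s1^-1 s2 s4^-1 s3^-1 s3^-1 s4^-1 s1 s2^-1]
Gen 10 (s2^-1): push. Stack: [s3 s1^-1 s2 s4^-1 s3^-1 s3^-1 s4^-1 s1 s2^-1 s2^-1]
Reduced word: s3 s1^-1 s2 s4^-1 s3^-1 s3^-1 s4^-1 s1 s2^-1 s2^-1

Answer: no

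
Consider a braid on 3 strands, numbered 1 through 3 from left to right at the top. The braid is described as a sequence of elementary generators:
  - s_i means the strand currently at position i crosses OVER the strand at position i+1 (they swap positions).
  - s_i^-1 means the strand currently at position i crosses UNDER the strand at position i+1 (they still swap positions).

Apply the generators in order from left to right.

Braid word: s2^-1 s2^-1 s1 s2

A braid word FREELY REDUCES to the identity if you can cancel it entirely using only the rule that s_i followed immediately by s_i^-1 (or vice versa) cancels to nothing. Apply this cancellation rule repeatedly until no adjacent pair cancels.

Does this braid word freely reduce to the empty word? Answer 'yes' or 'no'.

Answer: no

Derivation:
Gen 1 (s2^-1): push. Stack: [s2^-1]
Gen 2 (s2^-1): push. Stack: [s2^-1 s2^-1]
Gen 3 (s1): push. Stack: [s2^-1 s2^-1 s1]
Gen 4 (s2): push. Stack: [s2^-1 s2^-1 s1 s2]
Reduced word: s2^-1 s2^-1 s1 s2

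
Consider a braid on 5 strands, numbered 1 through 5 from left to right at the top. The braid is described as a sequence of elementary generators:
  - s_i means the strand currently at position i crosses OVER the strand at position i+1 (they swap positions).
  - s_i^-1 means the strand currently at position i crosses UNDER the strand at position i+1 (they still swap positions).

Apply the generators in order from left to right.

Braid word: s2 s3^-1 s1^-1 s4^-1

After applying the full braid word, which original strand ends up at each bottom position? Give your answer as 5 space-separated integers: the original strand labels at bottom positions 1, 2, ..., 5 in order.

Answer: 3 1 4 5 2

Derivation:
Gen 1 (s2): strand 2 crosses over strand 3. Perm now: [1 3 2 4 5]
Gen 2 (s3^-1): strand 2 crosses under strand 4. Perm now: [1 3 4 2 5]
Gen 3 (s1^-1): strand 1 crosses under strand 3. Perm now: [3 1 4 2 5]
Gen 4 (s4^-1): strand 2 crosses under strand 5. Perm now: [3 1 4 5 2]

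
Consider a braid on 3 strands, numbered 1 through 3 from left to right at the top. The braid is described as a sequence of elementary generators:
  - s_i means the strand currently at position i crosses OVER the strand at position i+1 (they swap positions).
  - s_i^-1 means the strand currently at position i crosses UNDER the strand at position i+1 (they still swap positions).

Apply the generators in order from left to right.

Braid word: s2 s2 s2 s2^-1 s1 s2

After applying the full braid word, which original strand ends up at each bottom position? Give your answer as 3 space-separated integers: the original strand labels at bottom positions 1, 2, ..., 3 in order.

Gen 1 (s2): strand 2 crosses over strand 3. Perm now: [1 3 2]
Gen 2 (s2): strand 3 crosses over strand 2. Perm now: [1 2 3]
Gen 3 (s2): strand 2 crosses over strand 3. Perm now: [1 3 2]
Gen 4 (s2^-1): strand 3 crosses under strand 2. Perm now: [1 2 3]
Gen 5 (s1): strand 1 crosses over strand 2. Perm now: [2 1 3]
Gen 6 (s2): strand 1 crosses over strand 3. Perm now: [2 3 1]

Answer: 2 3 1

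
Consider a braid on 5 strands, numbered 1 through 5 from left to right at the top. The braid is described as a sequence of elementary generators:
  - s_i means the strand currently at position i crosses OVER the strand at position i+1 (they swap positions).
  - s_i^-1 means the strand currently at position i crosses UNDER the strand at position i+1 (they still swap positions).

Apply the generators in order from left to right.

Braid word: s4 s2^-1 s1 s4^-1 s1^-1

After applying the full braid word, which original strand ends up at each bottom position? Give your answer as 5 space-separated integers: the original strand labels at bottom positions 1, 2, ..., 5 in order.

Gen 1 (s4): strand 4 crosses over strand 5. Perm now: [1 2 3 5 4]
Gen 2 (s2^-1): strand 2 crosses under strand 3. Perm now: [1 3 2 5 4]
Gen 3 (s1): strand 1 crosses over strand 3. Perm now: [3 1 2 5 4]
Gen 4 (s4^-1): strand 5 crosses under strand 4. Perm now: [3 1 2 4 5]
Gen 5 (s1^-1): strand 3 crosses under strand 1. Perm now: [1 3 2 4 5]

Answer: 1 3 2 4 5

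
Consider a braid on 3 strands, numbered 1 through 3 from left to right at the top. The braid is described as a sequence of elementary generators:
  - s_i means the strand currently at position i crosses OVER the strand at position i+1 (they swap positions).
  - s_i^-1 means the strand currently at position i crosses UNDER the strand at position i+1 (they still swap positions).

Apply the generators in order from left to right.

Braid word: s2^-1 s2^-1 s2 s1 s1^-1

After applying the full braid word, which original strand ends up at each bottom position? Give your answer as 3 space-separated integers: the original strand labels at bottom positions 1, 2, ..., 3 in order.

Gen 1 (s2^-1): strand 2 crosses under strand 3. Perm now: [1 3 2]
Gen 2 (s2^-1): strand 3 crosses under strand 2. Perm now: [1 2 3]
Gen 3 (s2): strand 2 crosses over strand 3. Perm now: [1 3 2]
Gen 4 (s1): strand 1 crosses over strand 3. Perm now: [3 1 2]
Gen 5 (s1^-1): strand 3 crosses under strand 1. Perm now: [1 3 2]

Answer: 1 3 2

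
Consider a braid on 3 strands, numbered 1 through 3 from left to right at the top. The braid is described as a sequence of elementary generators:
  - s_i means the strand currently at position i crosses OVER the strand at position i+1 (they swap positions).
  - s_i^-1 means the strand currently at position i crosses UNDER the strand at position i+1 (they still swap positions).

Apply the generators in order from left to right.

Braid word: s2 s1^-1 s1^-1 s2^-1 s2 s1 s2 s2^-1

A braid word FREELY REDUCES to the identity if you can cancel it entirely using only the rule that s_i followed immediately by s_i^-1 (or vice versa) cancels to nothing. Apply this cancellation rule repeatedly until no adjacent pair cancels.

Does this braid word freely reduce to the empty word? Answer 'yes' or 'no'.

Gen 1 (s2): push. Stack: [s2]
Gen 2 (s1^-1): push. Stack: [s2 s1^-1]
Gen 3 (s1^-1): push. Stack: [s2 s1^-1 s1^-1]
Gen 4 (s2^-1): push. Stack: [s2 s1^-1 s1^-1 s2^-1]
Gen 5 (s2): cancels prior s2^-1. Stack: [s2 s1^-1 s1^-1]
Gen 6 (s1): cancels prior s1^-1. Stack: [s2 s1^-1]
Gen 7 (s2): push. Stack: [s2 s1^-1 s2]
Gen 8 (s2^-1): cancels prior s2. Stack: [s2 s1^-1]
Reduced word: s2 s1^-1

Answer: no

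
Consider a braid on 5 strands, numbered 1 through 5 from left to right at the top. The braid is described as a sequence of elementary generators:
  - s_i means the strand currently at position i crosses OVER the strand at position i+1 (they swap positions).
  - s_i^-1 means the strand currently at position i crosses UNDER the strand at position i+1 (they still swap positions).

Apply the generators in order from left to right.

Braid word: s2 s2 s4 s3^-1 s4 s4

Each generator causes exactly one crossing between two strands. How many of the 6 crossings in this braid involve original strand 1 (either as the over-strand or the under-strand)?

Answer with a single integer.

Gen 1: crossing 2x3. Involves strand 1? no. Count so far: 0
Gen 2: crossing 3x2. Involves strand 1? no. Count so far: 0
Gen 3: crossing 4x5. Involves strand 1? no. Count so far: 0
Gen 4: crossing 3x5. Involves strand 1? no. Count so far: 0
Gen 5: crossing 3x4. Involves strand 1? no. Count so far: 0
Gen 6: crossing 4x3. Involves strand 1? no. Count so far: 0

Answer: 0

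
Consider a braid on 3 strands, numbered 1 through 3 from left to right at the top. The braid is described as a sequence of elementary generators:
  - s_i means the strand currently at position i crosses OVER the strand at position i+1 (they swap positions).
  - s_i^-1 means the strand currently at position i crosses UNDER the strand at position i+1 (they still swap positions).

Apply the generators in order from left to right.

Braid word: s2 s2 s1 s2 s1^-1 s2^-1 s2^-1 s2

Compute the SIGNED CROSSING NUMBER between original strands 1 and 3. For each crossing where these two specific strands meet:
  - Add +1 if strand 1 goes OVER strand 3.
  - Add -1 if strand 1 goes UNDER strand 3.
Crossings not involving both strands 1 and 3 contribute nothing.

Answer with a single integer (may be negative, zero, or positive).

Gen 1: crossing 2x3. Both 1&3? no. Sum: 0
Gen 2: crossing 3x2. Both 1&3? no. Sum: 0
Gen 3: crossing 1x2. Both 1&3? no. Sum: 0
Gen 4: 1 over 3. Both 1&3? yes. Contrib: +1. Sum: 1
Gen 5: crossing 2x3. Both 1&3? no. Sum: 1
Gen 6: crossing 2x1. Both 1&3? no. Sum: 1
Gen 7: crossing 1x2. Both 1&3? no. Sum: 1
Gen 8: crossing 2x1. Both 1&3? no. Sum: 1

Answer: 1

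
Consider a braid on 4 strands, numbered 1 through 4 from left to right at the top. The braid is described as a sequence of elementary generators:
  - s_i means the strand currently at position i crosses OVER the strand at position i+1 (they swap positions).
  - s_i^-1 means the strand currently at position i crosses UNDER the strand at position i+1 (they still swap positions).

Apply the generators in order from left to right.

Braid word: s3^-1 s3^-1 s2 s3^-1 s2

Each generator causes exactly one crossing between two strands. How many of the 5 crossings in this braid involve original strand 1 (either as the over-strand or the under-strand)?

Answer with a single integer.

Answer: 0

Derivation:
Gen 1: crossing 3x4. Involves strand 1? no. Count so far: 0
Gen 2: crossing 4x3. Involves strand 1? no. Count so far: 0
Gen 3: crossing 2x3. Involves strand 1? no. Count so far: 0
Gen 4: crossing 2x4. Involves strand 1? no. Count so far: 0
Gen 5: crossing 3x4. Involves strand 1? no. Count so far: 0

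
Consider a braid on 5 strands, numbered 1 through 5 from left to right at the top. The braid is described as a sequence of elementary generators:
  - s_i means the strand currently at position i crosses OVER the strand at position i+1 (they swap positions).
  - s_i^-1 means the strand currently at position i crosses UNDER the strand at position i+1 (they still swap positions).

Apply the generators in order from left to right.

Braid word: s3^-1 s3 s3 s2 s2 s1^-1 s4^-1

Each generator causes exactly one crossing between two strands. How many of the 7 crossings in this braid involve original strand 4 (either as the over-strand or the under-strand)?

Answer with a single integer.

Gen 1: crossing 3x4. Involves strand 4? yes. Count so far: 1
Gen 2: crossing 4x3. Involves strand 4? yes. Count so far: 2
Gen 3: crossing 3x4. Involves strand 4? yes. Count so far: 3
Gen 4: crossing 2x4. Involves strand 4? yes. Count so far: 4
Gen 5: crossing 4x2. Involves strand 4? yes. Count so far: 5
Gen 6: crossing 1x2. Involves strand 4? no. Count so far: 5
Gen 7: crossing 3x5. Involves strand 4? no. Count so far: 5

Answer: 5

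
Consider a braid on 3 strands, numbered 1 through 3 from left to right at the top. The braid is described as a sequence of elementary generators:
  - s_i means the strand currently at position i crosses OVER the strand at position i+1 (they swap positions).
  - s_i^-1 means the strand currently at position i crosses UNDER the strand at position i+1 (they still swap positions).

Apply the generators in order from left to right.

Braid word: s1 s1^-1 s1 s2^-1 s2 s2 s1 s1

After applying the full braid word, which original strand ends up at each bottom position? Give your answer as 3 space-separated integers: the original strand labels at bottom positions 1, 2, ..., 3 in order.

Gen 1 (s1): strand 1 crosses over strand 2. Perm now: [2 1 3]
Gen 2 (s1^-1): strand 2 crosses under strand 1. Perm now: [1 2 3]
Gen 3 (s1): strand 1 crosses over strand 2. Perm now: [2 1 3]
Gen 4 (s2^-1): strand 1 crosses under strand 3. Perm now: [2 3 1]
Gen 5 (s2): strand 3 crosses over strand 1. Perm now: [2 1 3]
Gen 6 (s2): strand 1 crosses over strand 3. Perm now: [2 3 1]
Gen 7 (s1): strand 2 crosses over strand 3. Perm now: [3 2 1]
Gen 8 (s1): strand 3 crosses over strand 2. Perm now: [2 3 1]

Answer: 2 3 1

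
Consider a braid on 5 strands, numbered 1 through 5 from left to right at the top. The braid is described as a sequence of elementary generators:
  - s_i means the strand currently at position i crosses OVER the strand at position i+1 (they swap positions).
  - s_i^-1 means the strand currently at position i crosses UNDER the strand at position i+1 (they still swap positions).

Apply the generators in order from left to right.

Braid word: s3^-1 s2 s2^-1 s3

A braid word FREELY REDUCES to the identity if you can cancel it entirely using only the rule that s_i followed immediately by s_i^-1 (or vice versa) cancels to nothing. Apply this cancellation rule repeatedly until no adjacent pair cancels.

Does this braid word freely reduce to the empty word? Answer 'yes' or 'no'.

Gen 1 (s3^-1): push. Stack: [s3^-1]
Gen 2 (s2): push. Stack: [s3^-1 s2]
Gen 3 (s2^-1): cancels prior s2. Stack: [s3^-1]
Gen 4 (s3): cancels prior s3^-1. Stack: []
Reduced word: (empty)

Answer: yes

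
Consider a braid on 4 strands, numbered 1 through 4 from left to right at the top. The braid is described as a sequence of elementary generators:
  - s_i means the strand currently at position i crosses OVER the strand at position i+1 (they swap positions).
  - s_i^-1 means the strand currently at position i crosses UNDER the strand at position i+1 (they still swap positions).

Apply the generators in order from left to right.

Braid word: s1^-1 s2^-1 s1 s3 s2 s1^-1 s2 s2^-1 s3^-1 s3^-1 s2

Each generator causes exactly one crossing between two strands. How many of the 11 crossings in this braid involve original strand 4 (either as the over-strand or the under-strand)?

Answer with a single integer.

Answer: 3

Derivation:
Gen 1: crossing 1x2. Involves strand 4? no. Count so far: 0
Gen 2: crossing 1x3. Involves strand 4? no. Count so far: 0
Gen 3: crossing 2x3. Involves strand 4? no. Count so far: 0
Gen 4: crossing 1x4. Involves strand 4? yes. Count so far: 1
Gen 5: crossing 2x4. Involves strand 4? yes. Count so far: 2
Gen 6: crossing 3x4. Involves strand 4? yes. Count so far: 3
Gen 7: crossing 3x2. Involves strand 4? no. Count so far: 3
Gen 8: crossing 2x3. Involves strand 4? no. Count so far: 3
Gen 9: crossing 2x1. Involves strand 4? no. Count so far: 3
Gen 10: crossing 1x2. Involves strand 4? no. Count so far: 3
Gen 11: crossing 3x2. Involves strand 4? no. Count so far: 3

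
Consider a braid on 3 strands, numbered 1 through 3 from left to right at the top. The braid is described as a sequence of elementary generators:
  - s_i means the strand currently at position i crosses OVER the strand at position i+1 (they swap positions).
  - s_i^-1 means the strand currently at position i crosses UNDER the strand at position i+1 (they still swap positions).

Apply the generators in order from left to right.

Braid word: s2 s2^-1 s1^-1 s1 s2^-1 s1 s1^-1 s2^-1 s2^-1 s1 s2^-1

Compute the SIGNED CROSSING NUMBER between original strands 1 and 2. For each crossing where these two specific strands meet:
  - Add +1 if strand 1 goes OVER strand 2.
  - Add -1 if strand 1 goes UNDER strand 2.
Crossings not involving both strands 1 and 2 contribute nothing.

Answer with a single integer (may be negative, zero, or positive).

Gen 1: crossing 2x3. Both 1&2? no. Sum: 0
Gen 2: crossing 3x2. Both 1&2? no. Sum: 0
Gen 3: 1 under 2. Both 1&2? yes. Contrib: -1. Sum: -1
Gen 4: 2 over 1. Both 1&2? yes. Contrib: -1. Sum: -2
Gen 5: crossing 2x3. Both 1&2? no. Sum: -2
Gen 6: crossing 1x3. Both 1&2? no. Sum: -2
Gen 7: crossing 3x1. Both 1&2? no. Sum: -2
Gen 8: crossing 3x2. Both 1&2? no. Sum: -2
Gen 9: crossing 2x3. Both 1&2? no. Sum: -2
Gen 10: crossing 1x3. Both 1&2? no. Sum: -2
Gen 11: 1 under 2. Both 1&2? yes. Contrib: -1. Sum: -3

Answer: -3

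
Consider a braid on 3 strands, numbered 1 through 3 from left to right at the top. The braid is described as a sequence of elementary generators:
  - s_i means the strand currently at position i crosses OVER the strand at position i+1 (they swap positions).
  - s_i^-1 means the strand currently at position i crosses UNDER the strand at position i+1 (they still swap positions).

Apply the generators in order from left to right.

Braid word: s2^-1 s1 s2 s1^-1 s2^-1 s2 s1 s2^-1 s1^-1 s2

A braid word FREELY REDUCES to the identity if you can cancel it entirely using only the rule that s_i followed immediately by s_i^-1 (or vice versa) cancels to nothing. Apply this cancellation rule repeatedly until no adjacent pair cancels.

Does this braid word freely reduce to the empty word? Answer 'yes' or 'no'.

Answer: yes

Derivation:
Gen 1 (s2^-1): push. Stack: [s2^-1]
Gen 2 (s1): push. Stack: [s2^-1 s1]
Gen 3 (s2): push. Stack: [s2^-1 s1 s2]
Gen 4 (s1^-1): push. Stack: [s2^-1 s1 s2 s1^-1]
Gen 5 (s2^-1): push. Stack: [s2^-1 s1 s2 s1^-1 s2^-1]
Gen 6 (s2): cancels prior s2^-1. Stack: [s2^-1 s1 s2 s1^-1]
Gen 7 (s1): cancels prior s1^-1. Stack: [s2^-1 s1 s2]
Gen 8 (s2^-1): cancels prior s2. Stack: [s2^-1 s1]
Gen 9 (s1^-1): cancels prior s1. Stack: [s2^-1]
Gen 10 (s2): cancels prior s2^-1. Stack: []
Reduced word: (empty)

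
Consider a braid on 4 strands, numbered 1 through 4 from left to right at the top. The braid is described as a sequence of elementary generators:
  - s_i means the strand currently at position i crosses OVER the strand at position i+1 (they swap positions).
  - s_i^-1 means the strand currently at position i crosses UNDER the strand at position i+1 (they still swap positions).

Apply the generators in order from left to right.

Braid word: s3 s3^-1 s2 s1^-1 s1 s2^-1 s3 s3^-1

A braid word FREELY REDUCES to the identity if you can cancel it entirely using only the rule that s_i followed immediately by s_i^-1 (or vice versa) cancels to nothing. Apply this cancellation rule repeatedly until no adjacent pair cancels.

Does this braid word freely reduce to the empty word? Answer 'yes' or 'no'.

Gen 1 (s3): push. Stack: [s3]
Gen 2 (s3^-1): cancels prior s3. Stack: []
Gen 3 (s2): push. Stack: [s2]
Gen 4 (s1^-1): push. Stack: [s2 s1^-1]
Gen 5 (s1): cancels prior s1^-1. Stack: [s2]
Gen 6 (s2^-1): cancels prior s2. Stack: []
Gen 7 (s3): push. Stack: [s3]
Gen 8 (s3^-1): cancels prior s3. Stack: []
Reduced word: (empty)

Answer: yes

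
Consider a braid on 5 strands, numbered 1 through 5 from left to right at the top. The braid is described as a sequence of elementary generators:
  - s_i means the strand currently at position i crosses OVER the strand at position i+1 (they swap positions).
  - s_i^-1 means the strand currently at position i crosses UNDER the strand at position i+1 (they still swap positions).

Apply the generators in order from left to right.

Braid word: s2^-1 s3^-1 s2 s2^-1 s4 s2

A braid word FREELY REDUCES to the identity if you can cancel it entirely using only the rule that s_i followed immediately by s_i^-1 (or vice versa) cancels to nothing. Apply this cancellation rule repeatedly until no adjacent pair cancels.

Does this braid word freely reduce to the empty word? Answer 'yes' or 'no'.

Gen 1 (s2^-1): push. Stack: [s2^-1]
Gen 2 (s3^-1): push. Stack: [s2^-1 s3^-1]
Gen 3 (s2): push. Stack: [s2^-1 s3^-1 s2]
Gen 4 (s2^-1): cancels prior s2. Stack: [s2^-1 s3^-1]
Gen 5 (s4): push. Stack: [s2^-1 s3^-1 s4]
Gen 6 (s2): push. Stack: [s2^-1 s3^-1 s4 s2]
Reduced word: s2^-1 s3^-1 s4 s2

Answer: no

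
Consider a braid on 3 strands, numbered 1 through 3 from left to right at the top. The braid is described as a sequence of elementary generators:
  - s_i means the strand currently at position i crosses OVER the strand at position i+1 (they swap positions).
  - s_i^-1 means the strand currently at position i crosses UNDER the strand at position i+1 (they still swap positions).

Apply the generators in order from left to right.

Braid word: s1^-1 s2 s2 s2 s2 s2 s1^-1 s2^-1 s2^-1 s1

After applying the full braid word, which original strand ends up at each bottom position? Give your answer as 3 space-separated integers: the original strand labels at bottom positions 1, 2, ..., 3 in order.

Gen 1 (s1^-1): strand 1 crosses under strand 2. Perm now: [2 1 3]
Gen 2 (s2): strand 1 crosses over strand 3. Perm now: [2 3 1]
Gen 3 (s2): strand 3 crosses over strand 1. Perm now: [2 1 3]
Gen 4 (s2): strand 1 crosses over strand 3. Perm now: [2 3 1]
Gen 5 (s2): strand 3 crosses over strand 1. Perm now: [2 1 3]
Gen 6 (s2): strand 1 crosses over strand 3. Perm now: [2 3 1]
Gen 7 (s1^-1): strand 2 crosses under strand 3. Perm now: [3 2 1]
Gen 8 (s2^-1): strand 2 crosses under strand 1. Perm now: [3 1 2]
Gen 9 (s2^-1): strand 1 crosses under strand 2. Perm now: [3 2 1]
Gen 10 (s1): strand 3 crosses over strand 2. Perm now: [2 3 1]

Answer: 2 3 1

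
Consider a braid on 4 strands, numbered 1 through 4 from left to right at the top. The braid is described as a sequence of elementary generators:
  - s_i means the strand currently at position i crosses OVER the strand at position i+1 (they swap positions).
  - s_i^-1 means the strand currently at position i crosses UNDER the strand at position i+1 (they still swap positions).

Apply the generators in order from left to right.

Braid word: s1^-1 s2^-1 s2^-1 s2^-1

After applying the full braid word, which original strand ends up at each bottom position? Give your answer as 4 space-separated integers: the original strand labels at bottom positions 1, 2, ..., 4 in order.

Answer: 2 3 1 4

Derivation:
Gen 1 (s1^-1): strand 1 crosses under strand 2. Perm now: [2 1 3 4]
Gen 2 (s2^-1): strand 1 crosses under strand 3. Perm now: [2 3 1 4]
Gen 3 (s2^-1): strand 3 crosses under strand 1. Perm now: [2 1 3 4]
Gen 4 (s2^-1): strand 1 crosses under strand 3. Perm now: [2 3 1 4]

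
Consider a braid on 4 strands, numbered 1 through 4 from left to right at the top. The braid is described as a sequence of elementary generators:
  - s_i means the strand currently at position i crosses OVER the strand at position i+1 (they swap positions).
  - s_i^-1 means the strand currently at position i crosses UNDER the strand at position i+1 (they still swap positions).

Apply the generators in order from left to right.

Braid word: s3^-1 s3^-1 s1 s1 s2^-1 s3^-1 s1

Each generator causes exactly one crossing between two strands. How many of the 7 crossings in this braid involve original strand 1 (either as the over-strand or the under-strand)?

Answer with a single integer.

Gen 1: crossing 3x4. Involves strand 1? no. Count so far: 0
Gen 2: crossing 4x3. Involves strand 1? no. Count so far: 0
Gen 3: crossing 1x2. Involves strand 1? yes. Count so far: 1
Gen 4: crossing 2x1. Involves strand 1? yes. Count so far: 2
Gen 5: crossing 2x3. Involves strand 1? no. Count so far: 2
Gen 6: crossing 2x4. Involves strand 1? no. Count so far: 2
Gen 7: crossing 1x3. Involves strand 1? yes. Count so far: 3

Answer: 3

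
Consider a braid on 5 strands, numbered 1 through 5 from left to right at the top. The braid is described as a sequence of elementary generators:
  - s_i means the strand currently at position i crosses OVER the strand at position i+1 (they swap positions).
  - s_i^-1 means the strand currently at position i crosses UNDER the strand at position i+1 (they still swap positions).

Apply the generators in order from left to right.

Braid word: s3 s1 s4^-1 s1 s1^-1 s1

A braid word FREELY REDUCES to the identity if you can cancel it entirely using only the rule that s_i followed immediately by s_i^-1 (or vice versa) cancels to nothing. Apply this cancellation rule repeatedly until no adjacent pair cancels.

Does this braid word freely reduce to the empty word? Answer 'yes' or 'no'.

Answer: no

Derivation:
Gen 1 (s3): push. Stack: [s3]
Gen 2 (s1): push. Stack: [s3 s1]
Gen 3 (s4^-1): push. Stack: [s3 s1 s4^-1]
Gen 4 (s1): push. Stack: [s3 s1 s4^-1 s1]
Gen 5 (s1^-1): cancels prior s1. Stack: [s3 s1 s4^-1]
Gen 6 (s1): push. Stack: [s3 s1 s4^-1 s1]
Reduced word: s3 s1 s4^-1 s1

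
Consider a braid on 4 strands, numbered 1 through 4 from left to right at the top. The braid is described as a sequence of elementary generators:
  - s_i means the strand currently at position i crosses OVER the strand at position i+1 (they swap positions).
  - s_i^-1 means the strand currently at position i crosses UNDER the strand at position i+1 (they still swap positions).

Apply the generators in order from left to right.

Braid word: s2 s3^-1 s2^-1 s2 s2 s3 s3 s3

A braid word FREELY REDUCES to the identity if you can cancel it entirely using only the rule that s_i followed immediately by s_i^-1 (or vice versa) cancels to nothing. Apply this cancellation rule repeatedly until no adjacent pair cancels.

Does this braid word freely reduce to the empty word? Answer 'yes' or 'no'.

Answer: no

Derivation:
Gen 1 (s2): push. Stack: [s2]
Gen 2 (s3^-1): push. Stack: [s2 s3^-1]
Gen 3 (s2^-1): push. Stack: [s2 s3^-1 s2^-1]
Gen 4 (s2): cancels prior s2^-1. Stack: [s2 s3^-1]
Gen 5 (s2): push. Stack: [s2 s3^-1 s2]
Gen 6 (s3): push. Stack: [s2 s3^-1 s2 s3]
Gen 7 (s3): push. Stack: [s2 s3^-1 s2 s3 s3]
Gen 8 (s3): push. Stack: [s2 s3^-1 s2 s3 s3 s3]
Reduced word: s2 s3^-1 s2 s3 s3 s3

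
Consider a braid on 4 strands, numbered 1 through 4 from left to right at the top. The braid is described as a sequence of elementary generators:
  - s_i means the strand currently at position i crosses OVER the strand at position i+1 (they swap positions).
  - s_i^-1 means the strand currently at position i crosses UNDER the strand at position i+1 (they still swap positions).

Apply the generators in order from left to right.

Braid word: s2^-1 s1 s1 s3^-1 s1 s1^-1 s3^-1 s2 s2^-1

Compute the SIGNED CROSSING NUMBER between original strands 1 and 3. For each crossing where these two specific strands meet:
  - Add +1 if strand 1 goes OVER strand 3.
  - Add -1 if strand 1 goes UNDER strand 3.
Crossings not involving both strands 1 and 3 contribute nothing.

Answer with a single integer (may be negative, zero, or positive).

Gen 1: crossing 2x3. Both 1&3? no. Sum: 0
Gen 2: 1 over 3. Both 1&3? yes. Contrib: +1. Sum: 1
Gen 3: 3 over 1. Both 1&3? yes. Contrib: -1. Sum: 0
Gen 4: crossing 2x4. Both 1&3? no. Sum: 0
Gen 5: 1 over 3. Both 1&3? yes. Contrib: +1. Sum: 1
Gen 6: 3 under 1. Both 1&3? yes. Contrib: +1. Sum: 2
Gen 7: crossing 4x2. Both 1&3? no. Sum: 2
Gen 8: crossing 3x2. Both 1&3? no. Sum: 2
Gen 9: crossing 2x3. Both 1&3? no. Sum: 2

Answer: 2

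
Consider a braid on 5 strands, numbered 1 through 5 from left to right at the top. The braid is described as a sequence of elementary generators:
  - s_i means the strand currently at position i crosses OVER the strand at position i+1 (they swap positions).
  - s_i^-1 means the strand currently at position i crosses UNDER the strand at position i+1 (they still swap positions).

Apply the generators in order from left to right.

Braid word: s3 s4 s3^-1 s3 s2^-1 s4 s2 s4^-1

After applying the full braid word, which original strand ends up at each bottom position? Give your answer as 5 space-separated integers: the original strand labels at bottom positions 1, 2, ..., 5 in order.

Answer: 1 2 4 5 3

Derivation:
Gen 1 (s3): strand 3 crosses over strand 4. Perm now: [1 2 4 3 5]
Gen 2 (s4): strand 3 crosses over strand 5. Perm now: [1 2 4 5 3]
Gen 3 (s3^-1): strand 4 crosses under strand 5. Perm now: [1 2 5 4 3]
Gen 4 (s3): strand 5 crosses over strand 4. Perm now: [1 2 4 5 3]
Gen 5 (s2^-1): strand 2 crosses under strand 4. Perm now: [1 4 2 5 3]
Gen 6 (s4): strand 5 crosses over strand 3. Perm now: [1 4 2 3 5]
Gen 7 (s2): strand 4 crosses over strand 2. Perm now: [1 2 4 3 5]
Gen 8 (s4^-1): strand 3 crosses under strand 5. Perm now: [1 2 4 5 3]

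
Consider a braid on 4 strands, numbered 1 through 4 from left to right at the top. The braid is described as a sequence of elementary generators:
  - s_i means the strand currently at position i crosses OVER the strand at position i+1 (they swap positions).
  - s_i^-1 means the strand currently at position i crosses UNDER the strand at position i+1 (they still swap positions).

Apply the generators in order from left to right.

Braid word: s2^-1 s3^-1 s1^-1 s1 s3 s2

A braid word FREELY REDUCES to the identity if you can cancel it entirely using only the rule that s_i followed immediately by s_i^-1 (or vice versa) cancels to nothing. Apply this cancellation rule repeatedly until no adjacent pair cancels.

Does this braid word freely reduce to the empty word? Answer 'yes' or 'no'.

Answer: yes

Derivation:
Gen 1 (s2^-1): push. Stack: [s2^-1]
Gen 2 (s3^-1): push. Stack: [s2^-1 s3^-1]
Gen 3 (s1^-1): push. Stack: [s2^-1 s3^-1 s1^-1]
Gen 4 (s1): cancels prior s1^-1. Stack: [s2^-1 s3^-1]
Gen 5 (s3): cancels prior s3^-1. Stack: [s2^-1]
Gen 6 (s2): cancels prior s2^-1. Stack: []
Reduced word: (empty)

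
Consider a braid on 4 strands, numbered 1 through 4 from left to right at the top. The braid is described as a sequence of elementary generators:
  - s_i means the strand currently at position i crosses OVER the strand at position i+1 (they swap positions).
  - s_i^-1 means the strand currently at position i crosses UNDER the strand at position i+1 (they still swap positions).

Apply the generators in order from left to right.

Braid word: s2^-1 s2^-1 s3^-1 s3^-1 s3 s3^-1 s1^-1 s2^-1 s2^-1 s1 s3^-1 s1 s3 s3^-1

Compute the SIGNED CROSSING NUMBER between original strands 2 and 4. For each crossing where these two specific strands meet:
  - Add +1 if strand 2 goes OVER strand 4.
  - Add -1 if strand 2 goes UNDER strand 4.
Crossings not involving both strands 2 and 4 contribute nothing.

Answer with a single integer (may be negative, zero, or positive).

Gen 1: crossing 2x3. Both 2&4? no. Sum: 0
Gen 2: crossing 3x2. Both 2&4? no. Sum: 0
Gen 3: crossing 3x4. Both 2&4? no. Sum: 0
Gen 4: crossing 4x3. Both 2&4? no. Sum: 0
Gen 5: crossing 3x4. Both 2&4? no. Sum: 0
Gen 6: crossing 4x3. Both 2&4? no. Sum: 0
Gen 7: crossing 1x2. Both 2&4? no. Sum: 0
Gen 8: crossing 1x3. Both 2&4? no. Sum: 0
Gen 9: crossing 3x1. Both 2&4? no. Sum: 0
Gen 10: crossing 2x1. Both 2&4? no. Sum: 0
Gen 11: crossing 3x4. Both 2&4? no. Sum: 0
Gen 12: crossing 1x2. Both 2&4? no. Sum: 0
Gen 13: crossing 4x3. Both 2&4? no. Sum: 0
Gen 14: crossing 3x4. Both 2&4? no. Sum: 0

Answer: 0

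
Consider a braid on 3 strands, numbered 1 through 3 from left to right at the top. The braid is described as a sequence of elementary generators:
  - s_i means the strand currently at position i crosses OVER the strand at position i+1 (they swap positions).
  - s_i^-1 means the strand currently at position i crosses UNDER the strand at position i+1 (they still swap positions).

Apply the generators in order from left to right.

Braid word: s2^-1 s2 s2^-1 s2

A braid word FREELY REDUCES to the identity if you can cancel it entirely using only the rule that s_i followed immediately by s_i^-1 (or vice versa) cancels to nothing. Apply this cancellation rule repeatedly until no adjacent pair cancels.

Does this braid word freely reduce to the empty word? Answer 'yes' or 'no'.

Answer: yes

Derivation:
Gen 1 (s2^-1): push. Stack: [s2^-1]
Gen 2 (s2): cancels prior s2^-1. Stack: []
Gen 3 (s2^-1): push. Stack: [s2^-1]
Gen 4 (s2): cancels prior s2^-1. Stack: []
Reduced word: (empty)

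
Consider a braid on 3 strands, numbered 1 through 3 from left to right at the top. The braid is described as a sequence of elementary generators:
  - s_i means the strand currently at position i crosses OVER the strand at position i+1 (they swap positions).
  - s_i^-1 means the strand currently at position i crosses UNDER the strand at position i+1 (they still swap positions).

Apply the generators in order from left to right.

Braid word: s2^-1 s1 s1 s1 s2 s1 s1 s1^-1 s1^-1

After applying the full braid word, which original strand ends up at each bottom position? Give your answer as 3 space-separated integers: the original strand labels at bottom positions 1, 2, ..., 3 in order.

Gen 1 (s2^-1): strand 2 crosses under strand 3. Perm now: [1 3 2]
Gen 2 (s1): strand 1 crosses over strand 3. Perm now: [3 1 2]
Gen 3 (s1): strand 3 crosses over strand 1. Perm now: [1 3 2]
Gen 4 (s1): strand 1 crosses over strand 3. Perm now: [3 1 2]
Gen 5 (s2): strand 1 crosses over strand 2. Perm now: [3 2 1]
Gen 6 (s1): strand 3 crosses over strand 2. Perm now: [2 3 1]
Gen 7 (s1): strand 2 crosses over strand 3. Perm now: [3 2 1]
Gen 8 (s1^-1): strand 3 crosses under strand 2. Perm now: [2 3 1]
Gen 9 (s1^-1): strand 2 crosses under strand 3. Perm now: [3 2 1]

Answer: 3 2 1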